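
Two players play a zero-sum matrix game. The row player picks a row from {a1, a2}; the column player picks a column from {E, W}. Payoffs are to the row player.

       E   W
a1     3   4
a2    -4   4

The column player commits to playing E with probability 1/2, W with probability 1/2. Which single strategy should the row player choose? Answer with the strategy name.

a1

Expected payoff of a1: (1/2)·3 + (1/2)·4 = 7/2.
Expected payoff of a2: (1/2)·(-4) + (1/2)·4 = 0.
The largest is 7/2, so the row player's best response is a1.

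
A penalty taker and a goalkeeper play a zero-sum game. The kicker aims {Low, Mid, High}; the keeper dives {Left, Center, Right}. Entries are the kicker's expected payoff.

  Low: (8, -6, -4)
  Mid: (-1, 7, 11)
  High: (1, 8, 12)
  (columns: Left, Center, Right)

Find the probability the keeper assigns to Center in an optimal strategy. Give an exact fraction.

Row minima: Low → -6, Mid → -1, High → 1; maximin = 1.
Column maxima: Left → 8, Center → 8, Right → 12; minimax = 8.
1 ≠ 8, so there is no saddle point; optimal play is mixed.
Mid is strictly dominated by High, so the kicker never plays it.
Right is strictly dominated by Center (it gives the kicker strictly more in every row), so the keeper never plays it.
On the remaining 2×2 (Low, High vs Left, Center):
Let the kicker play Low with probability p. Expected payoff against Left: 8p + 1(1−p) = 7p + 1; against Center: (-6)p + 8(1−p) = −14p + 8.
Setting these equal: 7p + 1 = −14p + 8 ⇒ 21p = 7 ⇒ p = 1/3, and the value is (7)·(1/3) + 1 = 10/3.
For the keeper: with q = P(Left), equating Low's and High's payoffs gives 14q − 6 = −7q + 8 ⇒ q = 2/3.

1/3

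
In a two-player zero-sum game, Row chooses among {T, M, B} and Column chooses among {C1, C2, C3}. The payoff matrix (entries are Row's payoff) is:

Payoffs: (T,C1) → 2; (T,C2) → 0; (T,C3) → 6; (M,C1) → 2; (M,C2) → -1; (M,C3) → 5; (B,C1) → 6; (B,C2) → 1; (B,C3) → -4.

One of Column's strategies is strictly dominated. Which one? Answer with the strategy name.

C2 holds Row's payoff strictly below C1 in every row: 0 < 2, -1 < 2, 1 < 6.
So C1 is strictly dominated for Column.

C1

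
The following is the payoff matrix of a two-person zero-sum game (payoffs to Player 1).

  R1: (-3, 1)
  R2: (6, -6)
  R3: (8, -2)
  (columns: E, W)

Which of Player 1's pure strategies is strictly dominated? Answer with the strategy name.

R2

R3 gives a strictly higher payoff than R2 against every column: 8 > 6, -2 > -6.
So R2 is strictly dominated and Player 1 never plays it.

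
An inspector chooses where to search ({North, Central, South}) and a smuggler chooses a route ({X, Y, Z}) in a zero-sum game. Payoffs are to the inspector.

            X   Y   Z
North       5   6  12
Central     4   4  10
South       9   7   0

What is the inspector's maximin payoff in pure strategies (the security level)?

Row minima: North → 5, Central → 4, South → 0.
The best of these is 5.

5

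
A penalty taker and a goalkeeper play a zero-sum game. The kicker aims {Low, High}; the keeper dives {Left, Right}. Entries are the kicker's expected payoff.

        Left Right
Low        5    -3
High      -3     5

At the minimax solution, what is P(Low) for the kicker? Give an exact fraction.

Row minima: Low → -3, High → -3; maximin = -3.
Column maxima: Left → 5, Right → 5; minimax = 5.
-3 ≠ 5, so there is no saddle point; optimal play is mixed.
Let the kicker play Low with probability p. Expected payoff against Left: 5p + (-3)(1−p) = 8p − 3; against Right: (-3)p + 5(1−p) = −8p + 5.
Setting these equal: 8p − 3 = −8p + 5 ⇒ 16p = 8 ⇒ p = 1/2, and the value is (8)·(1/2) − 3 = 1.
For the keeper: with q = P(Left), equating Low's and High's payoffs gives 8q − 3 = −8q + 5 ⇒ q = 1/2.

1/2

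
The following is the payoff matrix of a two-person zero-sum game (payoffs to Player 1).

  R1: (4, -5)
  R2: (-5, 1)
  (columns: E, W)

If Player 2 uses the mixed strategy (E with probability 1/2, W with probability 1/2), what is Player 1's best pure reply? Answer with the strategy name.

R1

Expected payoff of R1: (1/2)·4 + (1/2)·(-5) = -1/2.
Expected payoff of R2: (1/2)·(-5) + (1/2)·1 = -2.
The largest is -1/2, so Player 1's best response is R1.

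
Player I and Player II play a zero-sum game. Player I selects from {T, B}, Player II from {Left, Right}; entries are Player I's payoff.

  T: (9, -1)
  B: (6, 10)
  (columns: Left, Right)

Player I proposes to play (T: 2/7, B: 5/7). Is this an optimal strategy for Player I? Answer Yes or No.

Against Left this mix gives (2/7)·9 + (5/7)·6 = 48/7.
Against Right this mix gives (2/7)·(-1) + (5/7)·10 = 48/7.
All of Player II's active replies (Left, Right) yield 48/7, and no column does worse for Player I. The mix makes Player II indifferent and guarantees 48/7, so it is optimal.

Yes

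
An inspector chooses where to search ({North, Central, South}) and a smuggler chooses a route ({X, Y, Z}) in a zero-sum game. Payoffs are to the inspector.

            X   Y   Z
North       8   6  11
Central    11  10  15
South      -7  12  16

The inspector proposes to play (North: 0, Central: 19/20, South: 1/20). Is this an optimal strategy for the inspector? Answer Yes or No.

Yes

Against X this mix gives (19/20)·11 + (1/20)·(-7) = 101/10.
Against Y this mix gives (19/20)·10 + (1/20)·12 = 101/10.
Against Z this mix gives (19/20)·15 + (1/20)·16 = 301/20.
All of the smuggler's active replies (X, Y) yield 101/10, and no column does worse for the inspector. The mix makes the smuggler indifferent and guarantees 101/10, so it is optimal.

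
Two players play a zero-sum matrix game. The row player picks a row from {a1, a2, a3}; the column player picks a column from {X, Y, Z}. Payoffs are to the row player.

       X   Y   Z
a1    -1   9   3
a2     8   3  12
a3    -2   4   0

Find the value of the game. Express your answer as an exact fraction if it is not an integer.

5

Row minima: a1 → -1, a2 → 3, a3 → -2; maximin = 3.
Column maxima: X → 8, Y → 9, Z → 12; minimax = 8.
3 ≠ 8, so there is no saddle point; optimal play is mixed.
a3 is strictly dominated by a1, so the row player never plays it.
Z is strictly dominated by X (it gives the row player strictly more in every row), so the column player never plays it.
On the remaining 2×2 (a1, a2 vs X, Y):
Let the row player play a1 with probability p. Expected payoff against X: (-1)p + 8(1−p) = −9p + 8; against Y: 9p + 3(1−p) = 6p + 3.
Setting these equal: −9p + 8 = 6p + 3 ⇒ −15p = -5 ⇒ p = 1/3, and the value is (-9)·(1/3) + 8 = 5.
For the column player: with q = P(X), equating a1's and a2's payoffs gives −10q + 9 = 5q + 3 ⇒ q = 2/5.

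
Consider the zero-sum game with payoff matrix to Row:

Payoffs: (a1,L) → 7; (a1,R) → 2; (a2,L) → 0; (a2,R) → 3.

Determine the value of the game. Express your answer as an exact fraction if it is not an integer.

Row minima: a1 → 2, a2 → 0; maximin = 2.
Column maxima: L → 7, R → 3; minimax = 3.
2 ≠ 3, so there is no saddle point; optimal play is mixed.
Let Row play a1 with probability p. Expected payoff against L: 7p + 0(1−p) = 7p; against R: 2p + 3(1−p) = −p + 3.
Setting these equal: 7p = −p + 3 ⇒ 8p = 3 ⇒ p = 3/8, and the value is (7)·(3/8) = 21/8.
For Column: with q = P(L), equating a1's and a2's payoffs gives 5q + 2 = −3q + 3 ⇒ q = 1/8.

21/8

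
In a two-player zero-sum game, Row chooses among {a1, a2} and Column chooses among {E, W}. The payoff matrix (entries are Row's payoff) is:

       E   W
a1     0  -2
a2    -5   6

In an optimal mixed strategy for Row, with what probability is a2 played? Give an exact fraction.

2/13

Row minima: a1 → -2, a2 → -5; maximin = -2.
Column maxima: E → 0, W → 6; minimax = 0.
-2 ≠ 0, so there is no saddle point; optimal play is mixed.
Let Row play a1 with probability p. Expected payoff against E: 0p + (-5)(1−p) = 5p − 5; against W: (-2)p + 6(1−p) = −8p + 6.
Setting these equal: 5p − 5 = −8p + 6 ⇒ 13p = 11 ⇒ p = 11/13, and the value is (5)·(11/13) − 5 = -10/13.
For Column: with q = P(E), equating a1's and a2's payoffs gives 2q − 2 = −11q + 6 ⇒ q = 8/13.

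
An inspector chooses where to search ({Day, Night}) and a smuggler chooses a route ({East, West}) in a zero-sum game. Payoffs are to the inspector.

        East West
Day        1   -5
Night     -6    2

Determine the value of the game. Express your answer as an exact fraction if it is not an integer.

Row minima: Day → -5, Night → -6; maximin = -5.
Column maxima: East → 1, West → 2; minimax = 1.
-5 ≠ 1, so there is no saddle point; optimal play is mixed.
Let the inspector play Day with probability p. Expected payoff against East: 1p + (-6)(1−p) = 7p − 6; against West: (-5)p + 2(1−p) = −7p + 2.
Setting these equal: 7p − 6 = −7p + 2 ⇒ 14p = 8 ⇒ p = 4/7, and the value is (7)·(4/7) − 6 = -2.
For the smuggler: with q = P(East), equating Day's and Night's payoffs gives 6q − 5 = −8q + 2 ⇒ q = 1/2.

-2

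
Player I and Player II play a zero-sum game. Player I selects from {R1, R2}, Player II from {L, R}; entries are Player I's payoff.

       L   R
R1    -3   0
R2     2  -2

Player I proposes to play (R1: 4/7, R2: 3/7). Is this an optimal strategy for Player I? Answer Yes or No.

Against L this mix gives (4/7)·(-3) + (3/7)·2 = -6/7.
Against R this mix gives (4/7)·0 + (3/7)·(-2) = -6/7.
All of Player II's active replies (L, R) yield -6/7, and no column does worse for Player I. The mix makes Player II indifferent and guarantees -6/7, so it is optimal.

Yes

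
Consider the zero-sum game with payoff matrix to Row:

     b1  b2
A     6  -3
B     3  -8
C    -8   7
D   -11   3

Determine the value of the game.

Row minima: A → -3, B → -8, C → -8, D → -11; maximin = -3.
Column maxima: b1 → 6, b2 → 7; minimax = 6.
-3 ≠ 6, so there is no saddle point; optimal play is mixed.
B is strictly dominated by A, so Row never plays it.
D is strictly dominated by C, so Row never plays it.
On the remaining 2×2 (A, C vs b1, b2):
Let Row play A with probability p. Expected payoff against b1: 6p + (-8)(1−p) = 14p − 8; against b2: (-3)p + 7(1−p) = −10p + 7.
Setting these equal: 14p − 8 = −10p + 7 ⇒ 24p = 15 ⇒ p = 5/8, and the value is (14)·(5/8) − 8 = 3/4.
For Column: with q = P(b1), equating A's and C's payoffs gives 9q − 3 = −15q + 7 ⇒ q = 5/12.

3/4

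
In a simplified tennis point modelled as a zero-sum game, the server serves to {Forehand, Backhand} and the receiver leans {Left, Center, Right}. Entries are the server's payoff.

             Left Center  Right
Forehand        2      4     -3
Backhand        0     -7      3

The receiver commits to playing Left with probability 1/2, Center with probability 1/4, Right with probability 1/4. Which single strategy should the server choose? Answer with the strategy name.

Expected payoff of Forehand: (1/2)·2 + (1/4)·4 + (1/4)·(-3) = 5/4.
Expected payoff of Backhand: (1/2)·0 + (1/4)·(-7) + (1/4)·3 = -1.
The largest is 5/4, so the server's best response is Forehand.

Forehand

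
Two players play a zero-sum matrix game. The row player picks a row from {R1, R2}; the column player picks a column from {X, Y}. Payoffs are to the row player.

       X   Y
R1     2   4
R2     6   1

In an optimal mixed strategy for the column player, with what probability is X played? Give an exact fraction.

Row minima: R1 → 2, R2 → 1; maximin = 2.
Column maxima: X → 6, Y → 4; minimax = 4.
2 ≠ 4, so there is no saddle point; optimal play is mixed.
Let the row player play R1 with probability p. Expected payoff against X: 2p + 6(1−p) = −4p + 6; against Y: 4p + 1(1−p) = 3p + 1.
Setting these equal: −4p + 6 = 3p + 1 ⇒ −7p = -5 ⇒ p = 5/7, and the value is (-4)·(5/7) + 6 = 22/7.
For the column player: with q = P(X), equating R1's and R2's payoffs gives −2q + 4 = 5q + 1 ⇒ q = 3/7.

3/7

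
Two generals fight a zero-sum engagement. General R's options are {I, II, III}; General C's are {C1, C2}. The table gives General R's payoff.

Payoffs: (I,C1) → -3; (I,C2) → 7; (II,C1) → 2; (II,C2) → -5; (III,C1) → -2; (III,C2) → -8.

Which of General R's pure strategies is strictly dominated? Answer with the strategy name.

II gives a strictly higher payoff than III against every column: 2 > -2, -5 > -8.
So III is strictly dominated and General R never plays it.

III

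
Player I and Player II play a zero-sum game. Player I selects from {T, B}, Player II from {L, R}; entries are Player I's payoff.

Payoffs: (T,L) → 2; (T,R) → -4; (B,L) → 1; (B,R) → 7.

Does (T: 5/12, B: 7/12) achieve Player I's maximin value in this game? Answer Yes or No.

No

Against L this mix gives (5/12)·2 + (7/12)·1 = 17/12.
Against R this mix gives (5/12)·(-4) + (7/12)·7 = 29/12.
Player II will play L, holding Player I to 17/12. Shifting weight toward the row that does better against L would raise this floor (the equalizing mix achieves 3/2 against both L and R), so the proposed strategy is not optimal.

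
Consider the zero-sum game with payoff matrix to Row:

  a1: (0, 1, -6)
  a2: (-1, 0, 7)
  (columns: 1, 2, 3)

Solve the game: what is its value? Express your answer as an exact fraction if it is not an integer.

Row minima: a1 → -6, a2 → -1; maximin = -1.
Column maxima: 1 → 0, 2 → 1, 3 → 7; minimax = 0.
-1 ≠ 0, so there is no saddle point; optimal play is mixed.
2 is strictly dominated by 1 (it gives Row strictly more in every row), so Column never plays it.
On the remaining 2×2 (a1, a2 vs 1, 3):
Let Row play a1 with probability p. Expected payoff against 1: 0p + (-1)(1−p) = p − 1; against 3: (-6)p + 7(1−p) = −13p + 7.
Setting these equal: p − 1 = −13p + 7 ⇒ 14p = 8 ⇒ p = 4/7, and the value is (1)·(4/7) − 1 = -3/7.
For Column: with q = P(1), equating a1's and a2's payoffs gives 6q − 6 = −8q + 7 ⇒ q = 13/14.

-3/7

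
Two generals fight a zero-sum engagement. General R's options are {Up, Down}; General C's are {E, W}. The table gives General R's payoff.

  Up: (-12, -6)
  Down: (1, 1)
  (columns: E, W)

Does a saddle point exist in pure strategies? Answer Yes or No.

Row minima: Up → -12, Down → 1; maximin = 1.
Column maxima: E → 1, W → 1; minimax = 1.
maximin = minimax = 1, so a saddle point exists.

Yes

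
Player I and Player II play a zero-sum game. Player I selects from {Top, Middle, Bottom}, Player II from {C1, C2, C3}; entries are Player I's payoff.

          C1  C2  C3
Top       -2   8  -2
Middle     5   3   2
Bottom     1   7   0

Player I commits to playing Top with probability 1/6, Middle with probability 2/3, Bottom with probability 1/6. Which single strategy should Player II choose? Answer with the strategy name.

C3

If Player II plays C1, Player I's expected payoff is (1/6)·(-2) + (2/3)·5 + (1/6)·1 = 19/6.
If Player II plays C2, Player I's expected payoff is (1/6)·8 + (2/3)·3 + (1/6)·7 = 9/2.
If Player II plays C3, Player I's expected payoff is (1/6)·(-2) + (2/3)·2 + (1/6)·0 = 1.
Player II minimizes Player I's payoff; the smallest is 1, so the best response is C3.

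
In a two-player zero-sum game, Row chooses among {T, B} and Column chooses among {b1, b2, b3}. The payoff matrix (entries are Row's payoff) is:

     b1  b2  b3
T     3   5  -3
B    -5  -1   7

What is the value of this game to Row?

Row minima: T → -3, B → -5; maximin = -3.
Column maxima: b1 → 3, b2 → 5, b3 → 7; minimax = 3.
-3 ≠ 3, so there is no saddle point; optimal play is mixed.
b2 is strictly dominated by b1 (it gives Row strictly more in every row), so Column never plays it.
On the remaining 2×2 (T, B vs b1, b3):
Let Row play T with probability p. Expected payoff against b1: 3p + (-5)(1−p) = 8p − 5; against b3: (-3)p + 7(1−p) = −10p + 7.
Setting these equal: 8p − 5 = −10p + 7 ⇒ 18p = 12 ⇒ p = 2/3, and the value is (8)·(2/3) − 5 = 1/3.
For Column: with q = P(b1), equating T's and B's payoffs gives 6q − 3 = −12q + 7 ⇒ q = 5/9.

1/3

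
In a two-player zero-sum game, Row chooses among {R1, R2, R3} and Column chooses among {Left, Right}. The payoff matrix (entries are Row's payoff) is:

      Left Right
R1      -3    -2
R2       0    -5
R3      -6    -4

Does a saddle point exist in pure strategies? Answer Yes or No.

No

Row minima: R1 → -3, R2 → -5, R3 → -6; maximin = -3.
Column maxima: Left → 0, Right → -2; minimax = -2.
-3 ≠ -2, so no pure-strategy equilibrium exists.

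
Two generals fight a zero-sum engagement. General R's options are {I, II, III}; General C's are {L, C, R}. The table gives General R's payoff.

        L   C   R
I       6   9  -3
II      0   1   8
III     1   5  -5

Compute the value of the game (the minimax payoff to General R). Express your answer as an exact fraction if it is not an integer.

Row minima: I → -3, II → 0, III → -5; maximin = 0.
Column maxima: L → 6, C → 9, R → 8; minimax = 6.
0 ≠ 6, so there is no saddle point; optimal play is mixed.
III is strictly dominated by I, so General R never plays it.
C is strictly dominated by L (it gives General R strictly more in every row), so General C never plays it.
On the remaining 2×2 (I, II vs L, R):
Let General R play I with probability p. Expected payoff against L: 6p + 0(1−p) = 6p; against R: (-3)p + 8(1−p) = −11p + 8.
Setting these equal: 6p = −11p + 8 ⇒ 17p = 8 ⇒ p = 8/17, and the value is (6)·(8/17) = 48/17.
For General C: with q = P(L), equating I's and II's payoffs gives 9q − 3 = −8q + 8 ⇒ q = 11/17.

48/17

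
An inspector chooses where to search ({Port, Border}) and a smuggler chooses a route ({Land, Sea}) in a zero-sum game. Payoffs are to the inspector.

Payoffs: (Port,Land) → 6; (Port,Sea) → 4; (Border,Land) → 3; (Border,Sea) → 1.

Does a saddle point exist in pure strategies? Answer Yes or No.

Yes

Row minima: Port → 4, Border → 1; maximin = 4.
Column maxima: Land → 6, Sea → 4; minimax = 4.
maximin = minimax = 4, so a saddle point exists.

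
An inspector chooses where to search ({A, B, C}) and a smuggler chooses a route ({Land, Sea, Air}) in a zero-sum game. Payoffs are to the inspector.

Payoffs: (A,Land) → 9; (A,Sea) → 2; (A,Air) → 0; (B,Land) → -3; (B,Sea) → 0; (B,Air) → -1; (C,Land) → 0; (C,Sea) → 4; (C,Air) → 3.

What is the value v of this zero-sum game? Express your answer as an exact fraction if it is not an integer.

Row minima: A → 0, B → -3, C → 0; maximin = 0.
Column maxima: Land → 9, Sea → 4, Air → 3; minimax = 3.
0 ≠ 3, so there is no saddle point; optimal play is mixed.
B is strictly dominated by A, so the inspector never plays it.
Sea is strictly dominated by Air (it gives the inspector strictly more in every row), so the smuggler never plays it.
On the remaining 2×2 (A, C vs Land, Air):
Let the inspector play A with probability p. Expected payoff against Land: 9p + 0(1−p) = 9p; against Air: 0p + 3(1−p) = −3p + 3.
Setting these equal: 9p = −3p + 3 ⇒ 12p = 3 ⇒ p = 1/4, and the value is (9)·(1/4) = 9/4.
For the smuggler: with q = P(Land), equating A's and C's payoffs gives 9q = −3q + 3 ⇒ q = 1/4.

9/4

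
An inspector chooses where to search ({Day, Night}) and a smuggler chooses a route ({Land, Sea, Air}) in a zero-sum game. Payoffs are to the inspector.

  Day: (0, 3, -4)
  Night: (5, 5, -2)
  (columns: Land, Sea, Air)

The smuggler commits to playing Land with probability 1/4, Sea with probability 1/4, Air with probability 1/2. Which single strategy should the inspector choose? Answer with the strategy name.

Night

Expected payoff of Day: (1/4)·0 + (1/4)·3 + (1/2)·(-4) = -5/4.
Expected payoff of Night: (1/4)·5 + (1/4)·5 + (1/2)·(-2) = 3/2.
The largest is 3/2, so the inspector's best response is Night.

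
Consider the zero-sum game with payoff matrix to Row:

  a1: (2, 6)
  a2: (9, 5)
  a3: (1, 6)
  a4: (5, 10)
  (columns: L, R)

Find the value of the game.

65/9

Row minima: a1 → 2, a2 → 5, a3 → 1, a4 → 5; maximin = 5.
Column maxima: L → 9, R → 10; minimax = 9.
5 ≠ 9, so there is no saddle point; optimal play is mixed.
a1 is strictly dominated by a4, so Row never plays it.
a3 is strictly dominated by a4, so Row never plays it.
On the remaining 2×2 (a2, a4 vs L, R):
Let Row play a2 with probability p. Expected payoff against L: 9p + 5(1−p) = 4p + 5; against R: 5p + 10(1−p) = −5p + 10.
Setting these equal: 4p + 5 = −5p + 10 ⇒ 9p = 5 ⇒ p = 5/9, and the value is (4)·(5/9) + 5 = 65/9.
For Column: with q = P(L), equating a2's and a4's payoffs gives 4q + 5 = −5q + 10 ⇒ q = 5/9.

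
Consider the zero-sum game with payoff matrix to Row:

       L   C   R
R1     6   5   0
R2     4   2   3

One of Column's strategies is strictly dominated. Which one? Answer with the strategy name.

C holds Row's payoff strictly below L in every row: 5 < 6, 2 < 4.
So L is strictly dominated for Column.

L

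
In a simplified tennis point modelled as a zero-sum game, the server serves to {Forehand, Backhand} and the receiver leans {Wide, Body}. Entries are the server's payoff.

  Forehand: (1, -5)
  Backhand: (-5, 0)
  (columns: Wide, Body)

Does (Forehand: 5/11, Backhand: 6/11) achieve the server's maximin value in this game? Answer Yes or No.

Yes

Against Wide this mix gives (5/11)·1 + (6/11)·(-5) = -25/11.
Against Body this mix gives (5/11)·(-5) + (6/11)·0 = -25/11.
All of the receiver's active replies (Wide, Body) yield -25/11, and no column does worse for the server. The mix makes the receiver indifferent and guarantees -25/11, so it is optimal.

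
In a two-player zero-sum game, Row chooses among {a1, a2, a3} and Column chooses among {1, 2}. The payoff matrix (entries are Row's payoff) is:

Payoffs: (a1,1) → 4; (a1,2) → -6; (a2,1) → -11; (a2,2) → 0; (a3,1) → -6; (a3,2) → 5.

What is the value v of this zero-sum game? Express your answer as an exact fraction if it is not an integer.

Row minima: a1 → -6, a2 → -11, a3 → -6; maximin = -6.
Column maxima: 1 → 4, 2 → 5; minimax = 4.
-6 ≠ 4, so there is no saddle point; optimal play is mixed.
a2 is strictly dominated by a3, so Row never plays it.
On the remaining 2×2 (a1, a3 vs 1, 2):
Let Row play a1 with probability p. Expected payoff against 1: 4p + (-6)(1−p) = 10p − 6; against 2: (-6)p + 5(1−p) = −11p + 5.
Setting these equal: 10p − 6 = −11p + 5 ⇒ 21p = 11 ⇒ p = 11/21, and the value is (10)·(11/21) − 6 = -16/21.
For Column: with q = P(1), equating a1's and a3's payoffs gives 10q − 6 = −11q + 5 ⇒ q = 11/21.

-16/21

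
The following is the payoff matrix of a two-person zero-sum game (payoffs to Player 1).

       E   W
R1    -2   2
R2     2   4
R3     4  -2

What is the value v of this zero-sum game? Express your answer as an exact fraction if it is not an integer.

Row minima: R1 → -2, R2 → 2, R3 → -2; maximin = 2.
Column maxima: E → 4, W → 4; minimax = 4.
2 ≠ 4, so there is no saddle point; optimal play is mixed.
R1 is strictly dominated by R2, so Player 1 never plays it.
On the remaining 2×2 (R2, R3 vs E, W):
Let Player 1 play R2 with probability p. Expected payoff against E: 2p + 4(1−p) = −2p + 4; against W: 4p + (-2)(1−p) = 6p − 2.
Setting these equal: −2p + 4 = 6p − 2 ⇒ −8p = -6 ⇒ p = 3/4, and the value is (-2)·(3/4) + 4 = 5/2.
For Player 2: with q = P(E), equating R2's and R3's payoffs gives −2q + 4 = 6q − 2 ⇒ q = 3/4.

5/2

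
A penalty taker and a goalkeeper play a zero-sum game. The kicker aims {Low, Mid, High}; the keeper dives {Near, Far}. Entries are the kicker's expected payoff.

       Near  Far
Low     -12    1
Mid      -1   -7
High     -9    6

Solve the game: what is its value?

Row minima: Low → -12, Mid → -7, High → -9; maximin = -7.
Column maxima: Near → -1, Far → 6; minimax = -1.
-7 ≠ -1, so there is no saddle point; optimal play is mixed.
Low is strictly dominated by High, so the kicker never plays it.
On the remaining 2×2 (Mid, High vs Near, Far):
Let the kicker play Mid with probability p. Expected payoff against Near: (-1)p + (-9)(1−p) = 8p − 9; against Far: (-7)p + 6(1−p) = −13p + 6.
Setting these equal: 8p − 9 = −13p + 6 ⇒ 21p = 15 ⇒ p = 5/7, and the value is (8)·(5/7) − 9 = -23/7.
For the keeper: with q = P(Near), equating Mid's and High's payoffs gives 6q − 7 = −15q + 6 ⇒ q = 13/21.

-23/7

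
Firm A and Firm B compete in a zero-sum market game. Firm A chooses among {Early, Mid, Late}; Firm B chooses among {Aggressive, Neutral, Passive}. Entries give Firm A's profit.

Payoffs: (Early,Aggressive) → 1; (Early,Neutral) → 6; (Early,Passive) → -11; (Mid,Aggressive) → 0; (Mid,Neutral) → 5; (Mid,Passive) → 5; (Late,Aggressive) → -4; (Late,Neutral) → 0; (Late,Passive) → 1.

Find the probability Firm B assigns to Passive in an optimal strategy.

1/17

Row minima: Early → -11, Mid → 0, Late → -4; maximin = 0.
Column maxima: Aggressive → 1, Neutral → 6, Passive → 5; minimax = 1.
0 ≠ 1, so there is no saddle point; optimal play is mixed.
Late is strictly dominated by Mid, so Firm A never plays it.
Neutral is strictly dominated by Aggressive (it gives Firm A strictly more in every row), so Firm B never plays it.
On the remaining 2×2 (Early, Mid vs Aggressive, Passive):
Let Firm A play Early with probability p. Expected payoff against Aggressive: 1p + 0(1−p) = p; against Passive: (-11)p + 5(1−p) = −16p + 5.
Setting these equal: p = −16p + 5 ⇒ 17p = 5 ⇒ p = 5/17, and the value is (1)·(5/17) = 5/17.
For Firm B: with q = P(Aggressive), equating Early's and Mid's payoffs gives 12q − 11 = −5q + 5 ⇒ q = 16/17.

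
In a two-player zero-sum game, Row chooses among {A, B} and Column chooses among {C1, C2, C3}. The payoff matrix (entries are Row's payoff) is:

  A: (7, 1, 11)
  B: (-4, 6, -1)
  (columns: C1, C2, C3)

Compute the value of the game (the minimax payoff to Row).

Row minima: A → 1, B → -4; maximin = 1.
Column maxima: C1 → 7, C2 → 6, C3 → 11; minimax = 6.
1 ≠ 6, so there is no saddle point; optimal play is mixed.
C3 is strictly dominated by C1 (it gives Row strictly more in every row), so Column never plays it.
On the remaining 2×2 (A, B vs C1, C2):
Let Row play A with probability p. Expected payoff against C1: 7p + (-4)(1−p) = 11p − 4; against C2: 1p + 6(1−p) = −5p + 6.
Setting these equal: 11p − 4 = −5p + 6 ⇒ 16p = 10 ⇒ p = 5/8, and the value is (11)·(5/8) − 4 = 23/8.
For Column: with q = P(C1), equating A's and B's payoffs gives 6q + 1 = −10q + 6 ⇒ q = 5/16.

23/8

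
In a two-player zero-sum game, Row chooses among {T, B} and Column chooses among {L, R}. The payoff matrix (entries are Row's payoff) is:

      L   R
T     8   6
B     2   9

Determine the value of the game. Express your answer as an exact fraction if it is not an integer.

20/3

Row minima: T → 6, B → 2; maximin = 6.
Column maxima: L → 8, R → 9; minimax = 8.
6 ≠ 8, so there is no saddle point; optimal play is mixed.
Let Row play T with probability p. Expected payoff against L: 8p + 2(1−p) = 6p + 2; against R: 6p + 9(1−p) = −3p + 9.
Setting these equal: 6p + 2 = −3p + 9 ⇒ 9p = 7 ⇒ p = 7/9, and the value is (6)·(7/9) + 2 = 20/3.
For Column: with q = P(L), equating T's and B's payoffs gives 2q + 6 = −7q + 9 ⇒ q = 1/3.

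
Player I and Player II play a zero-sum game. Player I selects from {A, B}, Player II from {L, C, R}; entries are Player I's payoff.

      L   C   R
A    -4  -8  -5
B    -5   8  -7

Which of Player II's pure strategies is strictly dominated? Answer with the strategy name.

L

R holds Player I's payoff strictly below L in every row: -5 < -4, -7 < -5.
So L is strictly dominated for Player II.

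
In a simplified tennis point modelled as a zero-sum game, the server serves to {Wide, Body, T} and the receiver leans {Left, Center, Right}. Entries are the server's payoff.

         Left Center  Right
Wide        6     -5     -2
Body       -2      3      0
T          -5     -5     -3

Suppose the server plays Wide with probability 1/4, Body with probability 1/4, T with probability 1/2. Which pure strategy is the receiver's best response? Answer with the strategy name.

If the receiver plays Left, the server's expected payoff is (1/4)·6 + (1/4)·(-2) + (1/2)·(-5) = -3/2.
If the receiver plays Center, the server's expected payoff is (1/4)·(-5) + (1/4)·3 + (1/2)·(-5) = -3.
If the receiver plays Right, the server's expected payoff is (1/4)·(-2) + (1/4)·0 + (1/2)·(-3) = -2.
The receiver minimizes the server's payoff; the smallest is -3, so the best response is Center.

Center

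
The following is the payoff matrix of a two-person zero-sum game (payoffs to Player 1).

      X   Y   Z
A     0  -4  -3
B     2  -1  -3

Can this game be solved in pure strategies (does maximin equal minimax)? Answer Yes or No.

Yes

Row minima: A → -4, B → -3; maximin = -3.
Column maxima: X → 2, Y → -1, Z → -3; minimax = -3.
maximin = minimax = -3, so a saddle point exists.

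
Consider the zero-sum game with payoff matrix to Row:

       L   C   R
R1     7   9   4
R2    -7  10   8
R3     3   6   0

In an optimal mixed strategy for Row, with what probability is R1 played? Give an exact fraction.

5/6

Row minima: R1 → 4, R2 → -7, R3 → 0; maximin = 4.
Column maxima: L → 7, C → 10, R → 8; minimax = 7.
4 ≠ 7, so there is no saddle point; optimal play is mixed.
R3 is strictly dominated by R1, so Row never plays it.
C is strictly dominated by L (it gives Row strictly more in every row), so Column never plays it.
On the remaining 2×2 (R1, R2 vs L, R):
Let Row play R1 with probability p. Expected payoff against L: 7p + (-7)(1−p) = 14p − 7; against R: 4p + 8(1−p) = −4p + 8.
Setting these equal: 14p − 7 = −4p + 8 ⇒ 18p = 15 ⇒ p = 5/6, and the value is (14)·(5/6) − 7 = 14/3.
For Column: with q = P(L), equating R1's and R2's payoffs gives 3q + 4 = −15q + 8 ⇒ q = 2/9.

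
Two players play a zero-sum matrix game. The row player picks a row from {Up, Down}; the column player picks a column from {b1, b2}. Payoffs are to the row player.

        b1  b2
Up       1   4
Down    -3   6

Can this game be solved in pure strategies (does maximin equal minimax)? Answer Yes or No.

Row minima: Up → 1, Down → -3; maximin = 1.
Column maxima: b1 → 1, b2 → 6; minimax = 1.
maximin = minimax = 1, so a saddle point exists.

Yes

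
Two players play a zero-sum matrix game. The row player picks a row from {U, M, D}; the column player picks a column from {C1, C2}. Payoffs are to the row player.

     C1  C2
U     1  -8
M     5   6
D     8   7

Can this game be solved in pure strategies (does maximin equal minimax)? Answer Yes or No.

Yes

Row minima: U → -8, M → 5, D → 7; maximin = 7.
Column maxima: C1 → 8, C2 → 7; minimax = 7.
maximin = minimax = 7, so a saddle point exists.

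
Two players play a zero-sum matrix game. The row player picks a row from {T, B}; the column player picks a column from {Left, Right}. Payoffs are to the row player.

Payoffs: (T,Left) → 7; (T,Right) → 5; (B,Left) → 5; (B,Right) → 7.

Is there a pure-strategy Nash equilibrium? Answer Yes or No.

No

Row minima: T → 5, B → 5; maximin = 5.
Column maxima: Left → 7, Right → 7; minimax = 7.
5 ≠ 7, so no pure-strategy equilibrium exists.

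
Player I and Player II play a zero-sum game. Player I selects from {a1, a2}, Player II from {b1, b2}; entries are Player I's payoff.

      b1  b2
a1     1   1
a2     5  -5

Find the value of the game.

1

Row minima: a1 → 1, a2 → -5; maximin = 1.
Column maxima: b1 → 5, b2 → 1; minimax = 1.
Since maximin = minimax = 1, there is a saddle point and the value is 1.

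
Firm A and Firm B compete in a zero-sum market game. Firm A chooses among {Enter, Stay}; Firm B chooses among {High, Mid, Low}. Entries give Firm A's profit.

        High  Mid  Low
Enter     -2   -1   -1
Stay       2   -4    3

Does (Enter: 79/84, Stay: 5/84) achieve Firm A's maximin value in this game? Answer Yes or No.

Against High this mix gives (79/84)·(-2) + (5/84)·2 = -37/21.
Against Mid this mix gives (79/84)·(-1) + (5/84)·(-4) = -33/28.
Against Low this mix gives (79/84)·(-1) + (5/84)·3 = -16/21.
Firm B will play High, holding Firm A to -37/21. Shifting weight toward the row that does better against High would raise this floor (the equalizing mix achieves -10/7 against both High and Mid), so the proposed strategy is not optimal.

No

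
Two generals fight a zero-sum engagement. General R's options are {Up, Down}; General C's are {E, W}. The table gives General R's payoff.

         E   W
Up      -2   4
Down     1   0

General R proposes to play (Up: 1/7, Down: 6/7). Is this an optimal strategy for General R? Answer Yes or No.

Against E this mix gives (1/7)·(-2) + (6/7)·1 = 4/7.
Against W this mix gives (1/7)·4 + (6/7)·0 = 4/7.
All of General C's active replies (E, W) yield 4/7, and no column does worse for General R. The mix makes General C indifferent and guarantees 4/7, so it is optimal.

Yes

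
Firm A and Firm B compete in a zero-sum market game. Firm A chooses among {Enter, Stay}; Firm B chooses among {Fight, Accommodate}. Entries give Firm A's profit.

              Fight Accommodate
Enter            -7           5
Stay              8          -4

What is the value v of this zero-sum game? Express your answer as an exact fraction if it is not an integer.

Row minima: Enter → -7, Stay → -4; maximin = -4.
Column maxima: Fight → 8, Accommodate → 5; minimax = 5.
-4 ≠ 5, so there is no saddle point; optimal play is mixed.
Let Firm A play Enter with probability p. Expected payoff against Fight: (-7)p + 8(1−p) = −15p + 8; against Accommodate: 5p + (-4)(1−p) = 9p − 4.
Setting these equal: −15p + 8 = 9p − 4 ⇒ −24p = -12 ⇒ p = 1/2, and the value is (-15)·(1/2) + 8 = 1/2.
For Firm B: with q = P(Fight), equating Enter's and Stay's payoffs gives −12q + 5 = 12q − 4 ⇒ q = 3/8.

1/2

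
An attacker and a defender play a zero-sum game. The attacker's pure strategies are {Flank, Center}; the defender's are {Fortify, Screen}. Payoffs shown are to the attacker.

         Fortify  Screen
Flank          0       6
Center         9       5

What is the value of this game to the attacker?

27/5

Row minima: Flank → 0, Center → 5; maximin = 5.
Column maxima: Fortify → 9, Screen → 6; minimax = 6.
5 ≠ 6, so there is no saddle point; optimal play is mixed.
Let the attacker play Flank with probability p. Expected payoff against Fortify: 0p + 9(1−p) = −9p + 9; against Screen: 6p + 5(1−p) = p + 5.
Setting these equal: −9p + 9 = p + 5 ⇒ −10p = -4 ⇒ p = 2/5, and the value is (-9)·(2/5) + 9 = 27/5.
For the defender: with q = P(Fortify), equating Flank's and Center's payoffs gives −6q + 6 = 4q + 5 ⇒ q = 1/10.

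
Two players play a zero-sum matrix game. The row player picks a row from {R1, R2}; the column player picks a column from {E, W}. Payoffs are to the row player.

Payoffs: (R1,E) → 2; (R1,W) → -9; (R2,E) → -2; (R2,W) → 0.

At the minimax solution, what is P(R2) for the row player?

11/13

Row minima: R1 → -9, R2 → -2; maximin = -2.
Column maxima: E → 2, W → 0; minimax = 0.
-2 ≠ 0, so there is no saddle point; optimal play is mixed.
Let the row player play R1 with probability p. Expected payoff against E: 2p + (-2)(1−p) = 4p − 2; against W: (-9)p + 0(1−p) = −9p.
Setting these equal: 4p − 2 = −9p ⇒ 13p = 2 ⇒ p = 2/13, and the value is (4)·(2/13) − 2 = -18/13.
For the column player: with q = P(E), equating R1's and R2's payoffs gives 11q − 9 = −2q ⇒ q = 9/13.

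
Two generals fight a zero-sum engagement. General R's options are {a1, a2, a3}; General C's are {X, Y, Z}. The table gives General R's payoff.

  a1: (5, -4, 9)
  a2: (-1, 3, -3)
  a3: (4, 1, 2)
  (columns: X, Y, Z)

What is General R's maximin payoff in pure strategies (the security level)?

Row minima: a1 → -4, a2 → -3, a3 → 1.
The best of these is 1.

1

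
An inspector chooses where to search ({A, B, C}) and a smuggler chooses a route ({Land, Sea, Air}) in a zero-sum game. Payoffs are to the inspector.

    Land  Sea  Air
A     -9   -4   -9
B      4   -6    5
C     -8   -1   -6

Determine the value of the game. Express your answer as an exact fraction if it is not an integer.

-52/17

Row minima: A → -9, B → -6, C → -8; maximin = -6.
Column maxima: Land → 4, Sea → -1, Air → 5; minimax = -1.
-6 ≠ -1, so there is no saddle point; optimal play is mixed.
A is strictly dominated by C, so the inspector never plays it.
With A eliminated, Air is strictly dominated by Land (it gives the inspector strictly more in every remaining row), so the smuggler never plays it.
On the remaining 2×2 (B, C vs Land, Sea):
Let the inspector play B with probability p. Expected payoff against Land: 4p + (-8)(1−p) = 12p − 8; against Sea: (-6)p + (-1)(1−p) = −5p − 1.
Setting these equal: 12p − 8 = −5p − 1 ⇒ 17p = 7 ⇒ p = 7/17, and the value is (12)·(7/17) − 8 = -52/17.
For the smuggler: with q = P(Land), equating B's and C's payoffs gives 10q − 6 = −7q − 1 ⇒ q = 5/17.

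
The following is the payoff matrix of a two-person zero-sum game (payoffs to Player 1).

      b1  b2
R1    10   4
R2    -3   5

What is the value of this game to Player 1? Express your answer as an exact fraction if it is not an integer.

31/7

Row minima: R1 → 4, R2 → -3; maximin = 4.
Column maxima: b1 → 10, b2 → 5; minimax = 5.
4 ≠ 5, so there is no saddle point; optimal play is mixed.
Let Player 1 play R1 with probability p. Expected payoff against b1: 10p + (-3)(1−p) = 13p − 3; against b2: 4p + 5(1−p) = −p + 5.
Setting these equal: 13p − 3 = −p + 5 ⇒ 14p = 8 ⇒ p = 4/7, and the value is (13)·(4/7) − 3 = 31/7.
For Player 2: with q = P(b1), equating R1's and R2's payoffs gives 6q + 4 = −8q + 5 ⇒ q = 1/14.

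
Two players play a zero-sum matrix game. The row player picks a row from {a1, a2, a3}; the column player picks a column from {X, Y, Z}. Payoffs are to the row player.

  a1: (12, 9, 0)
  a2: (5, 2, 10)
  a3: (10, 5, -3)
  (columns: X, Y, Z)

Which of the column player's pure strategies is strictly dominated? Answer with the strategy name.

Y holds the row player's payoff strictly below X in every row: 9 < 12, 2 < 5, 5 < 10.
So X is strictly dominated for the column player.

X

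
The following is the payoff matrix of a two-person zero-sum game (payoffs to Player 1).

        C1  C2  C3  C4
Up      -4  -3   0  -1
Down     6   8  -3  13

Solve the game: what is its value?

Row minima: Up → -4, Down → -3; maximin = -3.
Column maxima: C1 → 6, C2 → 8, C3 → 0, C4 → 13; minimax = 0.
-3 ≠ 0, so there is no saddle point; optimal play is mixed.
C2 is strictly dominated by C1 (it gives Player 1 strictly more in every row), so Player 2 never plays it.
C4 is strictly dominated by C1 (it gives Player 1 strictly more in every row), so Player 2 never plays it.
On the remaining 2×2 (Up, Down vs C1, C3):
Let Player 1 play Up with probability p. Expected payoff against C1: (-4)p + 6(1−p) = −10p + 6; against C3: 0p + (-3)(1−p) = 3p − 3.
Setting these equal: −10p + 6 = 3p − 3 ⇒ −13p = -9 ⇒ p = 9/13, and the value is (-10)·(9/13) + 6 = -12/13.
For Player 2: with q = P(C1), equating Up's and Down's payoffs gives −4q = 9q − 3 ⇒ q = 3/13.

-12/13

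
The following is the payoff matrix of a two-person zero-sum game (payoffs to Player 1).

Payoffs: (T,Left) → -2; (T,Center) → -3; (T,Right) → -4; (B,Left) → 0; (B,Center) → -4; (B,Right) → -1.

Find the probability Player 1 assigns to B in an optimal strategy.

1/4

Row minima: T → -4, B → -4; maximin = -4.
Column maxima: Left → 0, Center → -3, Right → -1; minimax = -3.
-4 ≠ -3, so there is no saddle point; optimal play is mixed.
Left is strictly dominated by Center (it gives Player 1 strictly more in every row), so Player 2 never plays it.
On the remaining 2×2 (T, B vs Center, Right):
Let Player 1 play T with probability p. Expected payoff against Center: (-3)p + (-4)(1−p) = p − 4; against Right: (-4)p + (-1)(1−p) = −3p − 1.
Setting these equal: p − 4 = −3p − 1 ⇒ 4p = 3 ⇒ p = 3/4, and the value is (1)·(3/4) − 4 = -13/4.
For Player 2: with q = P(Center), equating T's and B's payoffs gives q − 4 = −3q − 1 ⇒ q = 3/4.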